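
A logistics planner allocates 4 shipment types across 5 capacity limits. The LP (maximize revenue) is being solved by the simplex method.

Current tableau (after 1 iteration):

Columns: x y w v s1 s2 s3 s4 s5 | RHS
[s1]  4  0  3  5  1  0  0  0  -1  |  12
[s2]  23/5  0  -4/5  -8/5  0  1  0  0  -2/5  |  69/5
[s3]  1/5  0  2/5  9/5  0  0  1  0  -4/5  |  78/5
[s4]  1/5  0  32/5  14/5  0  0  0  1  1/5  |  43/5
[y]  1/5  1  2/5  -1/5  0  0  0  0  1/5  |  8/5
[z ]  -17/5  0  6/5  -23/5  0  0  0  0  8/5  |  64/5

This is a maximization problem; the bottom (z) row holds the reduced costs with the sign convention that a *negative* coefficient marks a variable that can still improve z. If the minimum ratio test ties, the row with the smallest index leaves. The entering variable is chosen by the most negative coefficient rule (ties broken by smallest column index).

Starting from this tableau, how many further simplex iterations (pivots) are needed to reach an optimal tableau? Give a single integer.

pivot: v in, s1 out → z = 596/25
No improving column remains; optimal.

1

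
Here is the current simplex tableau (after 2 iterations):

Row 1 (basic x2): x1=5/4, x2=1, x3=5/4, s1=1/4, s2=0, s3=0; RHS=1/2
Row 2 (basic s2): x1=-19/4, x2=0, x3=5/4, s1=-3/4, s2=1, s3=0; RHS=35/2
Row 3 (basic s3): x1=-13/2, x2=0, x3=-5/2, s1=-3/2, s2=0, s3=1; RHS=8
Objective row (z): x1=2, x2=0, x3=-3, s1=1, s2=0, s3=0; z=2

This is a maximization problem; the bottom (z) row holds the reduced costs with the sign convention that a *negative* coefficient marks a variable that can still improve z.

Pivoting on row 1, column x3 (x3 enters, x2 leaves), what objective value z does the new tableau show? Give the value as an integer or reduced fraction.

16/5

Minimum ratio for x3: (1/2)/(5/4) = 2/5.
z changes by −(z-row coeff of x3)·ratio = −(-3)·(2/5) = 6/5.
New z = 2 + (6/5) = 16/5.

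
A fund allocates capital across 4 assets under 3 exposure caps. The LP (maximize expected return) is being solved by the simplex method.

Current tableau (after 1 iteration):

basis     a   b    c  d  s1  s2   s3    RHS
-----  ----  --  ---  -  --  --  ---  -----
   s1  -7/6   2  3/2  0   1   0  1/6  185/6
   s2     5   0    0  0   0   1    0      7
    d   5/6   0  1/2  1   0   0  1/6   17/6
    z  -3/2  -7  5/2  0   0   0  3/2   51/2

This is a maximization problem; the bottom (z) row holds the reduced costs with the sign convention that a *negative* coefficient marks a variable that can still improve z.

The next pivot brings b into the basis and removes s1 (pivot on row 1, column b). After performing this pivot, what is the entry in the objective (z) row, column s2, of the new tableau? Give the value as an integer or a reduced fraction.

Pivot element is row 1, column b: 2.
Normalize row 1: new (row 1, s2) = 0/2 = 0.
z-row ← z-row − (-7)·(new row 1): 0 − (-7)·0 = 0.

0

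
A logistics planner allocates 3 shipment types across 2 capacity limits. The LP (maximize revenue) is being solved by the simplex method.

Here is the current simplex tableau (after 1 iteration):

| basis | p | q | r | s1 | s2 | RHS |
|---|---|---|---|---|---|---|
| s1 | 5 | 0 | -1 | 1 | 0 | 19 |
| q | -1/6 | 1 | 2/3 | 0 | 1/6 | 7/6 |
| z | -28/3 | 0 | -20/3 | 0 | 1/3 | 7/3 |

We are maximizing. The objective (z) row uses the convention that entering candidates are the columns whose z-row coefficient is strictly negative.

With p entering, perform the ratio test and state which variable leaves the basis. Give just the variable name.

s1

Ratios: row 1 (s1): 19/5 = 19/5; row 2 (q): entry -1/6 ≤ 0, skip.
Minimum ratio 19/5 is in the s1 row, so s1 leaves.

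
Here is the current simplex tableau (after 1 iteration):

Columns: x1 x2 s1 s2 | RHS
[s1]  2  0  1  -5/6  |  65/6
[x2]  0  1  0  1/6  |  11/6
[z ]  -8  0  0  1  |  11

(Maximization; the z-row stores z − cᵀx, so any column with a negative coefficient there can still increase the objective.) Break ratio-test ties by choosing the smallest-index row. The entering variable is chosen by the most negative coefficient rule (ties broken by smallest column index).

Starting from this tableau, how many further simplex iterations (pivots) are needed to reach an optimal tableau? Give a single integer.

2

pivot: x1 in, s1 out → z = 163/3
pivot: s2 in, x2 out → z = 80
No improving column remains; optimal.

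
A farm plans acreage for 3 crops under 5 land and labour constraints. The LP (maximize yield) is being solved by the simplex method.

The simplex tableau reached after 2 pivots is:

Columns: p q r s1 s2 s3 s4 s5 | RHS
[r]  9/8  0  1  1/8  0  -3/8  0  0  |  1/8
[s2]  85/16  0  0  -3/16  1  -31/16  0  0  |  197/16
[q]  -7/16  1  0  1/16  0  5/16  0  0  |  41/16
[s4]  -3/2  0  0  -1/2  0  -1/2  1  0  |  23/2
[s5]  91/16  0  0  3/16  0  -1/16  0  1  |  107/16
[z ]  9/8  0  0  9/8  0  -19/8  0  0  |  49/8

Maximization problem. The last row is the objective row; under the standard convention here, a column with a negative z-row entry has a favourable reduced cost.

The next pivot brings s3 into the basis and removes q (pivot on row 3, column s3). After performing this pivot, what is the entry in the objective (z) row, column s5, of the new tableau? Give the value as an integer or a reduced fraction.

Pivot element is row 3, column s3: 5/16.
Normalize row 3: new (row 3, s5) = 0/(5/16) = 0.
z-row ← z-row − (-19/8)·(new row 3): 0 − (-19/8)·0 = 0.

0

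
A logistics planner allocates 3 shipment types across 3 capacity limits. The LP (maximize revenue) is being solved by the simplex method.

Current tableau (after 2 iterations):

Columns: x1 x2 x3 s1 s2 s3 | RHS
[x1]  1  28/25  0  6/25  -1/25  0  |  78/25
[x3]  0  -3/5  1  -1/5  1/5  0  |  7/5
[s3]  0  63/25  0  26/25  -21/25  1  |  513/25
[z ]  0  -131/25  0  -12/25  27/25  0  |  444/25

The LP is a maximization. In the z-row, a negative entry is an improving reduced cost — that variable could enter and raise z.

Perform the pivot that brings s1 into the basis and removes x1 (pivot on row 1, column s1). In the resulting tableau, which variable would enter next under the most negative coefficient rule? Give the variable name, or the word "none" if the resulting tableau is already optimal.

Pivot element 6/25. New z-row = old z-row − (-12/25)·(row 1/(6/25)).
Updated z-row coefficients: x1: 2, x2: -3, x3: 0, s1: 0, s2: 1, s3: 0.
The most negative is -3 in column x2, so x2 would enter next.

x2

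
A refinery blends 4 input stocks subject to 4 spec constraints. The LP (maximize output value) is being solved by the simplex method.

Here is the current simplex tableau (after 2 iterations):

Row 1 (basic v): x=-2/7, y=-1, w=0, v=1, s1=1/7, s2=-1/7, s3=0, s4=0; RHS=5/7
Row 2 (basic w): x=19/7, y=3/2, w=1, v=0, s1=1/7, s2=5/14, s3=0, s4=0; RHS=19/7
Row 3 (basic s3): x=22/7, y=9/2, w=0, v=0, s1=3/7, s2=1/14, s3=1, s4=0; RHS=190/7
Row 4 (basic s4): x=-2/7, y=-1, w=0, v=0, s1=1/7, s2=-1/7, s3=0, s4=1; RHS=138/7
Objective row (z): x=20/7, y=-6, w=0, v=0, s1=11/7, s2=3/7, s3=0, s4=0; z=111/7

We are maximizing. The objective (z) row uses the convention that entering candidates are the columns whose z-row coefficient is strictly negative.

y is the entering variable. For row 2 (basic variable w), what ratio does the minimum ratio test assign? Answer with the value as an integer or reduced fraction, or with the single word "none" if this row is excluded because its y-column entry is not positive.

38/21

Ratio = RHS / (y entry) = (19/7) / (3/2) = 38/21.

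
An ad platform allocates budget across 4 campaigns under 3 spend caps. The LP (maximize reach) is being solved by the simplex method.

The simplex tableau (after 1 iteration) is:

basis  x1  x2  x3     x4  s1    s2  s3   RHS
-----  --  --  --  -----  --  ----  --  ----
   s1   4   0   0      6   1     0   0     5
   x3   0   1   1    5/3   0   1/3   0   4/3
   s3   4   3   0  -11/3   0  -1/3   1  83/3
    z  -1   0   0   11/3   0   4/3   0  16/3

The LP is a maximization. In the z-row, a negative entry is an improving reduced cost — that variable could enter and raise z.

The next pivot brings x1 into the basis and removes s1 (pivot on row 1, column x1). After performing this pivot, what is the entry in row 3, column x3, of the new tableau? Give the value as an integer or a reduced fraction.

0

Pivot element is row 1, column x1: 4.
Normalize row 1: new (row 1, x3) = 0/4 = 0.
row 3 ← row 3 − 4·(new row 1): 0 − 4·0 = 0.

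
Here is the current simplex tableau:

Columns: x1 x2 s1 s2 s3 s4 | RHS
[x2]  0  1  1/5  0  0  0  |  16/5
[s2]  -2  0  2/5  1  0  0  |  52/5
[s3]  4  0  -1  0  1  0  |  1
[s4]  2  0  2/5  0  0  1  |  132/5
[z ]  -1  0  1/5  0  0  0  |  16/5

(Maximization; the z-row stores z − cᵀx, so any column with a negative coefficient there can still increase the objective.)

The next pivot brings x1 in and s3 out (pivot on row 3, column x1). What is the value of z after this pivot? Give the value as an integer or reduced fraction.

Minimum ratio for x1: 1/4 = 1/4.
z changes by −(z-row coeff of x1)·ratio = −(-1)·(1/4) = 1/4.
New z = 16/5 + (1/4) = 69/20.

69/20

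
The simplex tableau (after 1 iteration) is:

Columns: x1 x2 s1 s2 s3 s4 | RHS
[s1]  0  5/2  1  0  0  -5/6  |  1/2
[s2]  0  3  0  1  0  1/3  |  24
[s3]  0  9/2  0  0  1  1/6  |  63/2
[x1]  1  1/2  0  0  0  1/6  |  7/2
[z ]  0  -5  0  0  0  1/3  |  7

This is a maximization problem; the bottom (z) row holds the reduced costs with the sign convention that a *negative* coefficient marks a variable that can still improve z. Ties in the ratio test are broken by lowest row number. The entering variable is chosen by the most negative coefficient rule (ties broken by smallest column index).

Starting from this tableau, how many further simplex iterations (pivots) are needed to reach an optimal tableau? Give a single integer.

2

pivot: x2 in, s1 out → z = 8
pivot: s4 in, x1 out → z = 108/5
No improving column remains; optimal.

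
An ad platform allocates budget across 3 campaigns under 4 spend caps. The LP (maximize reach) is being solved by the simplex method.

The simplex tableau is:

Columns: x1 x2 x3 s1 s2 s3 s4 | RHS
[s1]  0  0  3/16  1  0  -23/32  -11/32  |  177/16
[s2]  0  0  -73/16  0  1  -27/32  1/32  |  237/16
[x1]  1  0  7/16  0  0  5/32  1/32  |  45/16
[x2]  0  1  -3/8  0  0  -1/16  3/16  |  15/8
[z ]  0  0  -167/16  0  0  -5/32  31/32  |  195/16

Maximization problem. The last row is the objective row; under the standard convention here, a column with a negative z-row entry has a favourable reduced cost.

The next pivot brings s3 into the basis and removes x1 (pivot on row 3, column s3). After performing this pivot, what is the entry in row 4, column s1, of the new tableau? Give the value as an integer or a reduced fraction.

Pivot element is row 3, column s3: 5/32.
Normalize row 3: new (row 3, s1) = 0/(5/32) = 0.
row 4 ← row 4 − (-1/16)·(new row 3): 0 − (-1/16)·0 = 0.

0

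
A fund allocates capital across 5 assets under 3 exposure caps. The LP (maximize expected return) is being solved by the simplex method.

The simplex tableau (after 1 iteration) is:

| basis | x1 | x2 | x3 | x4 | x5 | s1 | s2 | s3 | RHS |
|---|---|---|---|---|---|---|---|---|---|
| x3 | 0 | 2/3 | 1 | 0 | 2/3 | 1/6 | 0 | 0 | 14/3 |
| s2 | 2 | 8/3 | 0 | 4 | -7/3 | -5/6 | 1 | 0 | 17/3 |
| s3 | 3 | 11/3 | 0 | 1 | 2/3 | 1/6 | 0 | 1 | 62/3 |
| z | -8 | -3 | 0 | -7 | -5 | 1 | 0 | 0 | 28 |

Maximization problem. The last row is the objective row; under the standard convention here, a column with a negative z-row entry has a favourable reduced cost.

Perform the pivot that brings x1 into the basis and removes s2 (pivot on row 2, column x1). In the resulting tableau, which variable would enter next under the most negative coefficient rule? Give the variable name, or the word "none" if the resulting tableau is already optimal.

Pivot element 2. New z-row = old z-row − (-8)·(row 2/2).
Updated z-row coefficients: x1: 0, x2: 23/3, x3: 0, x4: 9, x5: -43/3, s1: -7/3, s2: 4, s3: 0.
The most negative is -43/3 in column x5, so x5 would enter next.

x5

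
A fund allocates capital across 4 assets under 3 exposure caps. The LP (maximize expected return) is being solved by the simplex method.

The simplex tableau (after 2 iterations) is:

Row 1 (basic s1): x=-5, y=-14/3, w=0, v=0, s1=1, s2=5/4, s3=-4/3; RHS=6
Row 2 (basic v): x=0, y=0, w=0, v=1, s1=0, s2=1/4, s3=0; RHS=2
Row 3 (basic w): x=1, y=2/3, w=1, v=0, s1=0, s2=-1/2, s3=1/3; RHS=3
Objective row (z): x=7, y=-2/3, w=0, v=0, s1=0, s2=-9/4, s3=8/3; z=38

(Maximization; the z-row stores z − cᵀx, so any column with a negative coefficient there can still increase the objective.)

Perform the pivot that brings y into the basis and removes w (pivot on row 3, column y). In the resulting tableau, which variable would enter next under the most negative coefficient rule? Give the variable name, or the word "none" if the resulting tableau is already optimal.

s2

Pivot element 2/3. New z-row = old z-row − (-2/3)·(row 3/(2/3)).
Updated z-row coefficients: x: 8, y: 0, w: 1, v: 0, s1: 0, s2: -11/4, s3: 3.
The most negative is -11/4 in column s2, so s2 would enter next.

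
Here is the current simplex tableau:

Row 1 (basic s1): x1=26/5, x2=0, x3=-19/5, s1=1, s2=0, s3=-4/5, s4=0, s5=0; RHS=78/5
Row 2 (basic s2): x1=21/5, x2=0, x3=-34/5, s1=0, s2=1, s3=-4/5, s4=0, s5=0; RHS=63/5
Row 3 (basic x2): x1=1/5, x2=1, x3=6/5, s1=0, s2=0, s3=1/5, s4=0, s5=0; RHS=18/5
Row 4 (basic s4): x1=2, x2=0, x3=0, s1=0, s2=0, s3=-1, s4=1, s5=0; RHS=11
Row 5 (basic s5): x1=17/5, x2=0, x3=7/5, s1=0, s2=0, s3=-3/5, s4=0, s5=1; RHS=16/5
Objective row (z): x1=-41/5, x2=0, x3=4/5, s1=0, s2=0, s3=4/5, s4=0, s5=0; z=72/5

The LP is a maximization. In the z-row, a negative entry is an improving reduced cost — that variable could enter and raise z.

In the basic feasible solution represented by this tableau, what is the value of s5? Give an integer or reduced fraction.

16/5

s5 is basic (row 5); its value is the RHS of that row: 16/5.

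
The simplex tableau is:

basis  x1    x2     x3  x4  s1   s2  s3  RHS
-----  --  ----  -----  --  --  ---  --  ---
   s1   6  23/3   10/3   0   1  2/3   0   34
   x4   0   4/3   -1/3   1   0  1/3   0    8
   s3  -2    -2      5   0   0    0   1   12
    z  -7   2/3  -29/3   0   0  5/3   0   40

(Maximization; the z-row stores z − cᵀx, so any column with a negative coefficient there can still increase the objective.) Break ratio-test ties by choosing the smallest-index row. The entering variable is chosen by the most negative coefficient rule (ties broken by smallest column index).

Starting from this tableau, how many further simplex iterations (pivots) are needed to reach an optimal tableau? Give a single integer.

2

pivot: x3 in, s3 out → z = 316/5
pivot: x1 in, s1 out → z = 1119/11
No improving column remains; optimal.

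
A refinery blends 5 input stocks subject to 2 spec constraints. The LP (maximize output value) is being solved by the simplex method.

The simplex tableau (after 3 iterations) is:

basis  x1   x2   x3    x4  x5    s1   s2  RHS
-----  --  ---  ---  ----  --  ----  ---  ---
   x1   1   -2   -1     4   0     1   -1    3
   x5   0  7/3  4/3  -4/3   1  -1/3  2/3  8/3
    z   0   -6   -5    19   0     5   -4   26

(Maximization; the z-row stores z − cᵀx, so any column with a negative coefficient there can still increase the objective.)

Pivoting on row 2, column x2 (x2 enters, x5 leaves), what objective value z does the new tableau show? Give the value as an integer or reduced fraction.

Minimum ratio for x2: (8/3)/(7/3) = 8/7.
z changes by −(z-row coeff of x2)·ratio = −(-6)·(8/7) = 48/7.
New z = 26 + (48/7) = 230/7.

230/7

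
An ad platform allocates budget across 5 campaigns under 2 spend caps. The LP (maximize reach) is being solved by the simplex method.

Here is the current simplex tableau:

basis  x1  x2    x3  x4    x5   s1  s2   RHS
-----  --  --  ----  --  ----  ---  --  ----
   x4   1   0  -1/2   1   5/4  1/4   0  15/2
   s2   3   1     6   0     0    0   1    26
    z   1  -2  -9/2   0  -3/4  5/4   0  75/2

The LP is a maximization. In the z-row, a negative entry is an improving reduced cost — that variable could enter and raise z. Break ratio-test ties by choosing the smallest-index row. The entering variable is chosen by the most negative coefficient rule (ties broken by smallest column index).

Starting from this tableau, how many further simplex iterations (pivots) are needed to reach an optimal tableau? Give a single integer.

3

pivot: x3 in, s2 out → z = 57
pivot: x2 in, x3 out → z = 179/2
pivot: x5 in, x4 out → z = 94
No improving column remains; optimal.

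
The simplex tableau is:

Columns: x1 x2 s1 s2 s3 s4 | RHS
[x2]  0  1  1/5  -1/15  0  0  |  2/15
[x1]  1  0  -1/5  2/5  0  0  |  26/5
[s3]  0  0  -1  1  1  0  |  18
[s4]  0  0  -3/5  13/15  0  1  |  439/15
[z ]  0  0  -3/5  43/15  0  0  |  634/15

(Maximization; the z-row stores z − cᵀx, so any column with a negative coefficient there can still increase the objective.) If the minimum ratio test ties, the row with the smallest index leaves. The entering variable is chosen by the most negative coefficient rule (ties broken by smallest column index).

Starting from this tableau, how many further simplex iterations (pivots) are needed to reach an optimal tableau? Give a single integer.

1

pivot: s1 in, x2 out → z = 128/3
No improving column remains; optimal.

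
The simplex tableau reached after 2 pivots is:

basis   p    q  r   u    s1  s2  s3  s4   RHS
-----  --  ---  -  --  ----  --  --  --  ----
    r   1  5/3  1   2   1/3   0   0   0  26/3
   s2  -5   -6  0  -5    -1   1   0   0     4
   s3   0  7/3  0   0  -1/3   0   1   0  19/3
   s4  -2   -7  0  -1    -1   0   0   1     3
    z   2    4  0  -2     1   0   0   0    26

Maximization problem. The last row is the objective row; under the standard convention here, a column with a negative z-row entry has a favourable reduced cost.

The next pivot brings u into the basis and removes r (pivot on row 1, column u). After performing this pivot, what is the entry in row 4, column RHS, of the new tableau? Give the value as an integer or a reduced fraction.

Pivot element is row 1, column u: 2.
Normalize row 1: new (row 1, RHS) = (26/3)/2 = 13/3.
row 4 ← row 4 − (-1)·(new row 1): 3 − (-1)·(13/3) = 22/3.

22/3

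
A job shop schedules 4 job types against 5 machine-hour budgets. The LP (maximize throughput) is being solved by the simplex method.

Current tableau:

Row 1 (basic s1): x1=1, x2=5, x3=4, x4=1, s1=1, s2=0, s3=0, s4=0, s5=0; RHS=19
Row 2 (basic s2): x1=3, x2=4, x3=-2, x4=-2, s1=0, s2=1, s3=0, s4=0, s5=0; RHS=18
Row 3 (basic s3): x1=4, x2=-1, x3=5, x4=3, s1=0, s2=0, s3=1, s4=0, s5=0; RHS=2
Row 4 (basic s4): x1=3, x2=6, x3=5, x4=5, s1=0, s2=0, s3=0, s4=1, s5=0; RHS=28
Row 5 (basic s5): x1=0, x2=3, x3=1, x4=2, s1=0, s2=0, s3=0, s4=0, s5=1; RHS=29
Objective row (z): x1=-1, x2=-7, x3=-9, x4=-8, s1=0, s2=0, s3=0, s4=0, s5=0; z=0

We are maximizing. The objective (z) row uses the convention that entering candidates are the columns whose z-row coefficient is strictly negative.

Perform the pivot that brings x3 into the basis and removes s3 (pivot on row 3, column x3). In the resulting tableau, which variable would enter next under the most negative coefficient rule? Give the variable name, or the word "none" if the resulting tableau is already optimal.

x2

Pivot element 5. New z-row = old z-row − (-9)·(row 3/5).
Updated z-row coefficients: x1: 31/5, x2: -44/5, x3: 0, x4: -13/5, s1: 0, s2: 0, s3: 9/5, s4: 0, s5: 0.
The most negative is -44/5 in column x2, so x2 would enter next.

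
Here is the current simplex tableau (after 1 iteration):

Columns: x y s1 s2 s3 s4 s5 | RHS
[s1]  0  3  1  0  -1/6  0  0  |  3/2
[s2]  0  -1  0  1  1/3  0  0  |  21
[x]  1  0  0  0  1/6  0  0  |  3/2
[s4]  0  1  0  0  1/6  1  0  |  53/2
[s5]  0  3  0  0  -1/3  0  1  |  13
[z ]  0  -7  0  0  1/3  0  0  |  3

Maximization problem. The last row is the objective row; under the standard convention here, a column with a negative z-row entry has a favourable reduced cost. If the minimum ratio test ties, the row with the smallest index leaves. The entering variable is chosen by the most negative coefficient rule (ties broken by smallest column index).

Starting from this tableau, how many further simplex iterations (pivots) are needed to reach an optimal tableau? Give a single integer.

pivot: y in, s1 out → z = 13/2
pivot: s3 in, x out → z = 7
No improving column remains; optimal.

2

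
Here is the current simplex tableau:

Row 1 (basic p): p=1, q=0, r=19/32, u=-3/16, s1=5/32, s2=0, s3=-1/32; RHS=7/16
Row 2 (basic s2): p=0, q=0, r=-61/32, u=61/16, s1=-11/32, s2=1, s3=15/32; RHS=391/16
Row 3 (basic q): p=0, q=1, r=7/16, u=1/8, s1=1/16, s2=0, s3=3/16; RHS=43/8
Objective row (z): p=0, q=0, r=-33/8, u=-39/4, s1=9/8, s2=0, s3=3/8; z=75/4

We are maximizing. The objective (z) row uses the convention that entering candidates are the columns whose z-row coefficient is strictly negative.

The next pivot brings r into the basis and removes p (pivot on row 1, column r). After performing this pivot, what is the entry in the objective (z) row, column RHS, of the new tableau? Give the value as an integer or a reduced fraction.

Pivot element is row 1, column r: 19/32.
Normalize row 1: new (row 1, RHS) = (7/16)/(19/32) = 14/19.
z-row ← z-row − (-33/8)·(new row 1): 75/4 − (-33/8)·(14/19) = 414/19.

414/19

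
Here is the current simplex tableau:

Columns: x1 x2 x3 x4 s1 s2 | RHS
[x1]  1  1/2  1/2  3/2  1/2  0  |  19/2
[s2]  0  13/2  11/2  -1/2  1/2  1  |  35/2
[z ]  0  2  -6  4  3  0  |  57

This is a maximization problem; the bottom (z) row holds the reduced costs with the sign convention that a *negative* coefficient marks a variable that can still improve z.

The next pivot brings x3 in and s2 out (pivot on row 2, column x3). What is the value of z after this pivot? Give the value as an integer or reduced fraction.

837/11

Minimum ratio for x3: (35/2)/(11/2) = 35/11.
z changes by −(z-row coeff of x3)·ratio = −(-6)·(35/11) = 210/11.
New z = 57 + (210/11) = 837/11.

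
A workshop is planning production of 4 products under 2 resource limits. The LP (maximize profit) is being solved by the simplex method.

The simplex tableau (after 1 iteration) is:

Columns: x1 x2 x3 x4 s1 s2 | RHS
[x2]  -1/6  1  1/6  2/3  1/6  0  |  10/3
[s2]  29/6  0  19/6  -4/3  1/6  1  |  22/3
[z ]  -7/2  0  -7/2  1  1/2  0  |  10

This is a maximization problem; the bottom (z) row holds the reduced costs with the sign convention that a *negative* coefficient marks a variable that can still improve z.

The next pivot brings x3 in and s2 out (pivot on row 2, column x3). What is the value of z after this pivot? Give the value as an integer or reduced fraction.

344/19

Minimum ratio for x3: (22/3)/(19/6) = 44/19.
z changes by −(z-row coeff of x3)·ratio = −(-7/2)·(44/19) = 154/19.
New z = 10 + (154/19) = 344/19.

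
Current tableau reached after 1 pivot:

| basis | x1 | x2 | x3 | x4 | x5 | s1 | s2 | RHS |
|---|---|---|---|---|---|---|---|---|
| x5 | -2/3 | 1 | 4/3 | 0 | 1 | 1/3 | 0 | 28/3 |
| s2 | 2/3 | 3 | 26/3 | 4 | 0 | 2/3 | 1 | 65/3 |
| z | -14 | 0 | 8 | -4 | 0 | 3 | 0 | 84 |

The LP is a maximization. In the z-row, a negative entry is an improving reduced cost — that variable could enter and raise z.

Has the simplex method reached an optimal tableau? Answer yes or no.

no

Column x1 has objective-row coefficient -14, which is negative; an improving pivot exists, so not yet optimal.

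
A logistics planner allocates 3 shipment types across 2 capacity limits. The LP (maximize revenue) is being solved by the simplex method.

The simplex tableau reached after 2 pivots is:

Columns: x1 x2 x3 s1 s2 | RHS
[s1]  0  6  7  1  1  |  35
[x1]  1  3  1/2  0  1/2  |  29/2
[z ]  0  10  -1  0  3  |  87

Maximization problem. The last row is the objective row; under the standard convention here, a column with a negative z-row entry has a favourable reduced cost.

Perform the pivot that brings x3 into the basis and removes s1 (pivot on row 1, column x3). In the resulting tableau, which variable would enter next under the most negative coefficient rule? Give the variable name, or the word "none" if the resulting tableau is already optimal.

none

Pivot element 7. New z-row = old z-row − (-1)·(row 1/7).
Updated z-row coefficients: x1: 0, x2: 76/7, x3: 0, s1: 1/7, s2: 22/7.
No coefficient is strictly negative; the tableau after this pivot is optimal.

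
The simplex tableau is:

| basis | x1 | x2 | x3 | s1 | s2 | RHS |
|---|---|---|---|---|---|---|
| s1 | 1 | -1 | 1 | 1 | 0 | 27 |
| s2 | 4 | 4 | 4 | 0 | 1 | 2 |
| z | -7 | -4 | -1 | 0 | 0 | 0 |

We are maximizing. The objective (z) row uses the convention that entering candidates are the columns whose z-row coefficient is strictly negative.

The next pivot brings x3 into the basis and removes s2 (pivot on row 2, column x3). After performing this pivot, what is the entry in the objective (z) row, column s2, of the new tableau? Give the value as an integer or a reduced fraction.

Pivot element is row 2, column x3: 4.
Normalize row 2: new (row 2, s2) = 1/4 = 1/4.
z-row ← z-row − (-1)·(new row 2): 0 − (-1)·(1/4) = 1/4.

1/4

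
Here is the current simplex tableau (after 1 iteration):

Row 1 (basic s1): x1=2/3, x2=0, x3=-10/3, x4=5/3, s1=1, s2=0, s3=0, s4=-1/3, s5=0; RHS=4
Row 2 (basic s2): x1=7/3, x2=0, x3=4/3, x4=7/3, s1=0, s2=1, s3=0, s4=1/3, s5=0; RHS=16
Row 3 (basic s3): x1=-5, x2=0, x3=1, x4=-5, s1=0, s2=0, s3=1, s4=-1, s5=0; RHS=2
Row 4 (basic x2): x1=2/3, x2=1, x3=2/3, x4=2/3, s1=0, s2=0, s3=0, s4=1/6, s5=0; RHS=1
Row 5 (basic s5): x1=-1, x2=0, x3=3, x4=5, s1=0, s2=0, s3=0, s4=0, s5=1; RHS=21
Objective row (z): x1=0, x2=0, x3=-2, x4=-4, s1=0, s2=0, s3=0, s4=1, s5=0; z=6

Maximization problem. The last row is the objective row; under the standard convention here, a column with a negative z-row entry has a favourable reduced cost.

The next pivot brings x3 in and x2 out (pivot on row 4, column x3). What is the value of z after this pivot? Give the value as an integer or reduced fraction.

9

Minimum ratio for x3: 1/(2/3) = 3/2.
z changes by −(z-row coeff of x3)·ratio = −(-2)·(3/2) = 3.
New z = 6 + 3 = 9.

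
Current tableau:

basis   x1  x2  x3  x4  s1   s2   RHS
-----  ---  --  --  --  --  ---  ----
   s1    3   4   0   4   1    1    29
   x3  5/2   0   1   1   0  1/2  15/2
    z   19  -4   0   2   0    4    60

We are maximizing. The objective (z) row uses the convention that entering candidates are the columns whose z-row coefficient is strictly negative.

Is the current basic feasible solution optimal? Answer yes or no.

no

Column x2 has objective-row coefficient -4, which is negative; an improving pivot exists, so not yet optimal.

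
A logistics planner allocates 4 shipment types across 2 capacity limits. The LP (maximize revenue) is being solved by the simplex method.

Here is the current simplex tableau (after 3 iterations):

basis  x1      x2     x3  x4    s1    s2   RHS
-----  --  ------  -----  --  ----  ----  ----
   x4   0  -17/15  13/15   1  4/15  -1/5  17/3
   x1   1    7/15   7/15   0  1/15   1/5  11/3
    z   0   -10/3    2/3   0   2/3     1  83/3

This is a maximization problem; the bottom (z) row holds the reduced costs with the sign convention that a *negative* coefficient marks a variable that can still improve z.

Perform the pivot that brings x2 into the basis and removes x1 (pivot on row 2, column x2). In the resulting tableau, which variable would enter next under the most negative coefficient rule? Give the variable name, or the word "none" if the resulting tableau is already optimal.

none

Pivot element 7/15. New z-row = old z-row − (-10/3)·(row 2/(7/15)).
Updated z-row coefficients: x1: 50/7, x2: 0, x3: 4, x4: 0, s1: 8/7, s2: 17/7.
No coefficient is strictly negative; the tableau after this pivot is optimal.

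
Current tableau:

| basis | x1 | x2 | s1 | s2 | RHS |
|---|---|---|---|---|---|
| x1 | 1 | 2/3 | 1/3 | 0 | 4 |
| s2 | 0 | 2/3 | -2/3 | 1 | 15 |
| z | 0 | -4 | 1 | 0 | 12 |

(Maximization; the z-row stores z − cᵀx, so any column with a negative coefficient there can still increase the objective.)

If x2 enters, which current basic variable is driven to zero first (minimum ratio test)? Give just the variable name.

x1

Ratios: row 1 (x1): 4/(2/3) = 6; row 2 (s2): 15/(2/3) = 45/2.
Minimum ratio 6 is in the x1 row, so x1 leaves.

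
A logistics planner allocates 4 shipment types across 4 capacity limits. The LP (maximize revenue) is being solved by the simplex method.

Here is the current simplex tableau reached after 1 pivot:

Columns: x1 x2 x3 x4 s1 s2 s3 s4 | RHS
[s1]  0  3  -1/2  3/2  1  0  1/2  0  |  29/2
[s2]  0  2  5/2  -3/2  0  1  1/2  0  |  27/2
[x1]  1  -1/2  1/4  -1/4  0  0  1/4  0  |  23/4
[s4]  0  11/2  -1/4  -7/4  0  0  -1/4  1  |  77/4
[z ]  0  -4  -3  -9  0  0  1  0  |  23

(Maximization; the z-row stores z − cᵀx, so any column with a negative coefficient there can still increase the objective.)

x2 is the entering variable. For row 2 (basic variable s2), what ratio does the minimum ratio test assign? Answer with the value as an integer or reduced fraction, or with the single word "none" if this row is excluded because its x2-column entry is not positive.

27/4

Ratio = RHS / (x2 entry) = (27/2) / 2 = 27/4.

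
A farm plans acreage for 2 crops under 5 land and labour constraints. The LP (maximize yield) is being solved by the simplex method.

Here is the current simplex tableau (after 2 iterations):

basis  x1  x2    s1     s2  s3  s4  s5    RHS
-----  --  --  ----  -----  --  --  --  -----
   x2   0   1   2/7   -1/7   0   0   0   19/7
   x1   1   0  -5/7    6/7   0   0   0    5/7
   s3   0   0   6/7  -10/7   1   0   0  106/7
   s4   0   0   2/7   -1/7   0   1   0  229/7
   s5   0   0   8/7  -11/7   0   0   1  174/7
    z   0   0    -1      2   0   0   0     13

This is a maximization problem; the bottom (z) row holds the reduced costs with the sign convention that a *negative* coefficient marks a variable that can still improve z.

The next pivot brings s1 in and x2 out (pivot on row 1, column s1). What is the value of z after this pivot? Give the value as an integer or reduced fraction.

Minimum ratio for s1: (19/7)/(2/7) = 19/2.
z changes by −(z-row coeff of s1)·ratio = −(-1)·(19/2) = 19/2.
New z = 13 + (19/2) = 45/2.

45/2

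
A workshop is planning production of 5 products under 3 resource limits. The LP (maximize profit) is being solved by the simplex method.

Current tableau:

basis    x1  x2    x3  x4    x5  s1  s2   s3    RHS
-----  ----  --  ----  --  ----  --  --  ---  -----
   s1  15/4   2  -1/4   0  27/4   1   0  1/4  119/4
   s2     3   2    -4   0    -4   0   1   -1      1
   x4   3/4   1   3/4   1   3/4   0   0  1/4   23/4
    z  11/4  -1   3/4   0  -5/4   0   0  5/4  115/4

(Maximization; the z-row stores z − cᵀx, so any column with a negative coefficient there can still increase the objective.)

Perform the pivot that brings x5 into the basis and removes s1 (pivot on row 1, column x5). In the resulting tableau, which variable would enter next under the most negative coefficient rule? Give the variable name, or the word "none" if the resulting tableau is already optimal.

x2

Pivot element 27/4. New z-row = old z-row − (-5/4)·(row 1/(27/4)).
Updated z-row coefficients: x1: 31/9, x2: -17/27, x3: 19/27, x4: 0, x5: 0, s1: 5/27, s2: 0, s3: 35/27.
The most negative is -17/27 in column x2, so x2 would enter next.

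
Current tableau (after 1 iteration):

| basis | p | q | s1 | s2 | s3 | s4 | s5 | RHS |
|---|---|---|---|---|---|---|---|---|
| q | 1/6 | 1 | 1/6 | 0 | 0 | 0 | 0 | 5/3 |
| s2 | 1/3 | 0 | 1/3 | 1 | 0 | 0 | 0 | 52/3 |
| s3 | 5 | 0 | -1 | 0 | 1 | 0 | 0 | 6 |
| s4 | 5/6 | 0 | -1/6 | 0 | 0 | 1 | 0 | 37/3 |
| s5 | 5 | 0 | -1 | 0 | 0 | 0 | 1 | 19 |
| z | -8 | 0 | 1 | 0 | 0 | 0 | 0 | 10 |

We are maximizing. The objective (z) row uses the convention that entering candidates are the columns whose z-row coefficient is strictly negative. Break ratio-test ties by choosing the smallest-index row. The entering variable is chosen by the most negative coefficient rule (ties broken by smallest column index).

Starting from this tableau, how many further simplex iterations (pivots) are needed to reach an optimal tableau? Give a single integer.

pivot: p in, s3 out → z = 98/5
pivot: s1 in, q out → z = 24
No improving column remains; optimal.

2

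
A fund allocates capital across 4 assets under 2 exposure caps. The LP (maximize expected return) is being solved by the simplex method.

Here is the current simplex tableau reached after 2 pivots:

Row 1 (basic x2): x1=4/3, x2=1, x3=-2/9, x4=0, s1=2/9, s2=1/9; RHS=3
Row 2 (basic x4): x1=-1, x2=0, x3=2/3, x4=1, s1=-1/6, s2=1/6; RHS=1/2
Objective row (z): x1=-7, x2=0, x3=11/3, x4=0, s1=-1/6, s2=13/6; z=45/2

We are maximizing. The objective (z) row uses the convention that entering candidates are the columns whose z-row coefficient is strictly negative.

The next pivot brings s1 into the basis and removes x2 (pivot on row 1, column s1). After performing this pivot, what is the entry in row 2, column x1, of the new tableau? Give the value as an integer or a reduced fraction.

Pivot element is row 1, column s1: 2/9.
Normalize row 1: new (row 1, x1) = (4/3)/(2/9) = 6.
row 2 ← row 2 − (-1/6)·(new row 1): -1 − (-1/6)·6 = 0.

0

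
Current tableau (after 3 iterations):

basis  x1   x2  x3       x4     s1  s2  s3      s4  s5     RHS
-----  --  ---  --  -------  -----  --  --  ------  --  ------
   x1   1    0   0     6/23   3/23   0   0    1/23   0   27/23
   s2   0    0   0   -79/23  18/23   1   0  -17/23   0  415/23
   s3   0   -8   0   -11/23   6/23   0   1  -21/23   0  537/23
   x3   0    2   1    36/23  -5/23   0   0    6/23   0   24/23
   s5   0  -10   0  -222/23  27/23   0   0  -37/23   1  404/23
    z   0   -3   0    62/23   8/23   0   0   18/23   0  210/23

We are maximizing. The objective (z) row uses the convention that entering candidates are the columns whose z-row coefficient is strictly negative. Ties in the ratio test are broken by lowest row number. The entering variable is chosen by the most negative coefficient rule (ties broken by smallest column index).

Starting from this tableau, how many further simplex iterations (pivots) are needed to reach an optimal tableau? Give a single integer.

pivot: x2 in, x3 out → z = 246/23
No improving column remains; optimal.

1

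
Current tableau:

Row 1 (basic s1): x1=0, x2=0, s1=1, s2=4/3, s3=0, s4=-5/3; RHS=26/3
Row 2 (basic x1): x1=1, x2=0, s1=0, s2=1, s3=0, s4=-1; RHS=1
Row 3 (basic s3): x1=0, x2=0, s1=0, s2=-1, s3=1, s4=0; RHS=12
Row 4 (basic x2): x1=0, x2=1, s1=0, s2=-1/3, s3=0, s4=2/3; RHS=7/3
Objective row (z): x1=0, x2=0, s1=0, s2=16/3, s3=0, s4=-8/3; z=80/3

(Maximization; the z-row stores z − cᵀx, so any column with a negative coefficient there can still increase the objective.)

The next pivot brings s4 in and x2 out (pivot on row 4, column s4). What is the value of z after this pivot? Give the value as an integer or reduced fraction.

36

Minimum ratio for s4: (7/3)/(2/3) = 7/2.
z changes by −(z-row coeff of s4)·ratio = −(-8/3)·(7/2) = 28/3.
New z = 80/3 + (28/3) = 36.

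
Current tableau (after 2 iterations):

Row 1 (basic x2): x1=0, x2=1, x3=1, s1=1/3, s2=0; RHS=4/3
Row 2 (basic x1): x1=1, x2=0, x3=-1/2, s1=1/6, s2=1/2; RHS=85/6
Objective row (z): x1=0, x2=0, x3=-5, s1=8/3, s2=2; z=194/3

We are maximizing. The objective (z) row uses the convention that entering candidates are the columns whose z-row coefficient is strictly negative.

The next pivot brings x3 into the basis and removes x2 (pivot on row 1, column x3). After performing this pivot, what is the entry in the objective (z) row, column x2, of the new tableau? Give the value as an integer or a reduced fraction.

Pivot element is row 1, column x3: 1.
Normalize row 1: new (row 1, x2) = 1/1 = 1.
z-row ← z-row − (-5)·(new row 1): 0 − (-5)·1 = 5.

5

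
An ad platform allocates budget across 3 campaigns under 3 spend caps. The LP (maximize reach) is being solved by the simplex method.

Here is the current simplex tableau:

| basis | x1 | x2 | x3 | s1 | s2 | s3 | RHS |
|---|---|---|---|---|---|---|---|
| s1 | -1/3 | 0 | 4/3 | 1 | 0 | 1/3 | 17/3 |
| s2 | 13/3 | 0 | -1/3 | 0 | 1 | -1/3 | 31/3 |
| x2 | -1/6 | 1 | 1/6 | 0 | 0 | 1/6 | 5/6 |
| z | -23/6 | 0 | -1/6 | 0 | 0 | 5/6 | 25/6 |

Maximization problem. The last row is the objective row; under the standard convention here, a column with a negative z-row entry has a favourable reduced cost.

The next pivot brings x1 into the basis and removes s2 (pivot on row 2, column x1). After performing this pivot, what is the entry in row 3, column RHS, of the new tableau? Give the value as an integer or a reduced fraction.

16/13

Pivot element is row 2, column x1: 13/3.
Normalize row 2: new (row 2, RHS) = (31/3)/(13/3) = 31/13.
row 3 ← row 3 − (-1/6)·(new row 2): 5/6 − (-1/6)·(31/13) = 16/13.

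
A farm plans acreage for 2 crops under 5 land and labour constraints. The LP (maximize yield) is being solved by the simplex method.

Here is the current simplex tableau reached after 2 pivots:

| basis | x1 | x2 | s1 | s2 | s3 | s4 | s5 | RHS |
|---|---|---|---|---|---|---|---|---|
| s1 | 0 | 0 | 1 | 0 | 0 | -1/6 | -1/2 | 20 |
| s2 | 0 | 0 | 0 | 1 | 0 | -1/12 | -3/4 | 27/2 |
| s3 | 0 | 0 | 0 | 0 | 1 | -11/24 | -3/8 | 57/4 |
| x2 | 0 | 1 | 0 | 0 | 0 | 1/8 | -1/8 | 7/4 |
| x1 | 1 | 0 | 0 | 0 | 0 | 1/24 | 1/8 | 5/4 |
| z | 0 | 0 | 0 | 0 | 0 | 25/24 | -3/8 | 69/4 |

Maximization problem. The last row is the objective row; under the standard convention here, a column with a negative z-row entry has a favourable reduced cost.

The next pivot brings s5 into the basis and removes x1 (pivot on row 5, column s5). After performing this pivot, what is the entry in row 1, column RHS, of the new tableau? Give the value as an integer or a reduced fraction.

Pivot element is row 5, column s5: 1/8.
Normalize row 5: new (row 5, RHS) = (5/4)/(1/8) = 10.
row 1 ← row 1 − (-1/2)·(new row 5): 20 − (-1/2)·10 = 25.

25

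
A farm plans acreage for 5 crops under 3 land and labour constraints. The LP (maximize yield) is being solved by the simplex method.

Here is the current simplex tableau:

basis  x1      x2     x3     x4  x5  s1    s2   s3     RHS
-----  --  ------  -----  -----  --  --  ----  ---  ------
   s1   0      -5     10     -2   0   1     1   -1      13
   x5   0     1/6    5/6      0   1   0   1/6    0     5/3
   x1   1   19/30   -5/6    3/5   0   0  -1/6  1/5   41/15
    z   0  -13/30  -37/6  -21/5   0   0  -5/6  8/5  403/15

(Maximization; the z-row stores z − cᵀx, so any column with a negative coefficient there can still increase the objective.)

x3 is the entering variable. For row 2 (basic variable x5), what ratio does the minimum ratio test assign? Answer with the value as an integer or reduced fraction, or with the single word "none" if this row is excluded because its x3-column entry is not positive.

Ratio = RHS / (x3 entry) = (5/3) / (5/6) = 2.

2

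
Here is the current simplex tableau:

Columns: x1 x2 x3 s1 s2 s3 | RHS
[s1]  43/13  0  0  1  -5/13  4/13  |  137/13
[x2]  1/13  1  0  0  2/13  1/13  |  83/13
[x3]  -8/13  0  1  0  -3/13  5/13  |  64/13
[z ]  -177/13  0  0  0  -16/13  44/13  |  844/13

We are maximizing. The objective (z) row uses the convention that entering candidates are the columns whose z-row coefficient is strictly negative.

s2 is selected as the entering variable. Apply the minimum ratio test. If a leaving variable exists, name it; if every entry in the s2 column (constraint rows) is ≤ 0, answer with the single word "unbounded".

Ratios: row 1 (s1): entry -5/13 ≤ 0, skip; row 2 (x2): (83/13)/(2/13) = 83/2; row 3 (x3): entry -3/13 ≤ 0, skip.
Minimum ratio is in the x2 row, so x2 leaves.

x2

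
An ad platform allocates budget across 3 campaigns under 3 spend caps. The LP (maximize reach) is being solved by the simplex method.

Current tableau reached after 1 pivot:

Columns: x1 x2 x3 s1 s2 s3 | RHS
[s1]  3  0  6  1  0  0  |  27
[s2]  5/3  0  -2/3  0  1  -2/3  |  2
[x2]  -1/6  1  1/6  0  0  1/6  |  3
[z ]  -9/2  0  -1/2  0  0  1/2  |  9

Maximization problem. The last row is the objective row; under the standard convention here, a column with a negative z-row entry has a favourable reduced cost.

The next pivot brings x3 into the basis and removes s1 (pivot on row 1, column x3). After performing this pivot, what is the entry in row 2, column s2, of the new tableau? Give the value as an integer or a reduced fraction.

1

Pivot element is row 1, column x3: 6.
Normalize row 1: new (row 1, s2) = 0/6 = 0.
row 2 ← row 2 − (-2/3)·(new row 1): 1 − (-2/3)·0 = 1.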